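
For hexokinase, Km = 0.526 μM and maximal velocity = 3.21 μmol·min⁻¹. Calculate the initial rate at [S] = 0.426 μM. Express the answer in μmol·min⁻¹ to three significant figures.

1.44 μmol·min⁻¹

v = Vmax·[S]/(Km + [S]) = 3.21 × 0.426 / (0.526 + 0.426)
  = 1.367 / 0.9520 = 1.44 μmol·min⁻¹.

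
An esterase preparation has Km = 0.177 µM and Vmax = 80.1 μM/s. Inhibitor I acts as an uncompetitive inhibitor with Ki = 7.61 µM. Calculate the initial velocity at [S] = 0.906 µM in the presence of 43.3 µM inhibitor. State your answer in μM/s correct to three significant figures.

α = 1 + [I]/Ki = 1 + 43.3/7.61 = 6.690.
For an uncompetitive inhibitor, both parameters are divided by α, giving Vmax/α and Km/α: Km,app = 0.0265 µM, Vmax,app = 12.0 μM/s.
v = Vmax,app·[S]/(Km,app + [S]) = 12.0 × 0.906/(0.0265 + 0.906) = 11.6 μM/s.

11.6 μM/s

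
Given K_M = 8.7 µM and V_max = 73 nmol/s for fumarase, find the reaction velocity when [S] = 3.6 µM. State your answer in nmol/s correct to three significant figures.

21.4 nmol/s

[S]/(Km+[S]) = 3.6/12.30 = 0.2927, the fractional saturation.
v = 0.2927 × Vmax = 0.2927 × 73 = 21.4 nmol/s.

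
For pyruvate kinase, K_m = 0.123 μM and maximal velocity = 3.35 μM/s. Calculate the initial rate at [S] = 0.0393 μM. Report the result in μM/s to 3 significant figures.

0.811 μM/s

[S]/(Km+[S]) = 0.0393/0.1623 = 0.2421, the fractional saturation.
v = 0.2421 × Vmax = 0.2421 × 3.35 = 0.811 μM/s.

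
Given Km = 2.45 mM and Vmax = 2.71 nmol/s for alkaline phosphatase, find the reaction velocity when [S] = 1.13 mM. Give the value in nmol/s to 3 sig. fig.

[S]/(Km+[S]) = 1.13/3.580 = 0.3156, the fractional saturation.
v = 0.3156 × Vmax = 0.3156 × 2.71 = 0.855 nmol/s.

0.855 nmol/s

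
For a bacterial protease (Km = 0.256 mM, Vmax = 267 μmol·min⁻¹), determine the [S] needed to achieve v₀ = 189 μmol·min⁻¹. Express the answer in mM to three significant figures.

0.620 mM

Rearranging v = Vmax[S]/(Km+[S]) gives [S] = Km·v/(Vmax − v).
[S] = 0.256 × 189 / (267 − 189) = 48.38/78.00 = 0.620 mM.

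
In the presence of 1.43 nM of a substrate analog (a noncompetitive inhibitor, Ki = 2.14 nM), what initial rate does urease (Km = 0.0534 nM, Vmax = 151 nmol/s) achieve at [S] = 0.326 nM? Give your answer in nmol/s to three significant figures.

77.8 nmol/s

With α = 1 + [I]/Ki = 1 + 1.43/2.14 = 1.668, the noncompetitive rate law is v = (Vmax/α)·[S] / (Km + [S]).
v = (151/1.668)×0.326 / (0.0534 + 0.326) = 29.51/0.3794 = 77.8 nmol/s.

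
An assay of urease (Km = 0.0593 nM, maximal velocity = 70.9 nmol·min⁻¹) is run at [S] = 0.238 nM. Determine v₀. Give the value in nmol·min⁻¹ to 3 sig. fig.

[S]/(Km+[S]) = 0.238/0.2973 = 0.8005, the fractional saturation.
v = 0.8005 × Vmax = 0.8005 × 70.9 = 56.8 nmol·min⁻¹.

56.8 nmol·min⁻¹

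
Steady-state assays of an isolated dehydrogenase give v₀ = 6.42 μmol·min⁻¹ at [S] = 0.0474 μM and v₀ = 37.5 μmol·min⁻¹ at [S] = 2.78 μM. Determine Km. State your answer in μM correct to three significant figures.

In reciprocal form, 1/v = (Km/Vmax)·(1/[S]) + 1/Vmax. The two points give (1/[S], 1/v) = (21.10, 0.1558) and (0.3597, 0.02667).
Slope = (0.1558 − 0.02667)/(21.10 − 0.3597) = 0.006225; intercept = 0.1558 − 0.006225×21.10 = 0.02443.
Vmax = 1/intercept = 40.9 μmol·min⁻¹; Km = slope × Vmax = 0.006225 × 40.9 = 0.255 μM.

0.255 μM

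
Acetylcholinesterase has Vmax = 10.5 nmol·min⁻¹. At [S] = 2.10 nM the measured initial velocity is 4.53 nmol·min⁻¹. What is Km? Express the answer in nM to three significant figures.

v/Vmax = 4.53/10.5 = 0.4314 = [S]/(Km+[S]).
So Km + [S] = [S]/0.4314 = 4.868 nM, giving Km = 4.868 − 2.10 = 2.77 nM.

2.77 nM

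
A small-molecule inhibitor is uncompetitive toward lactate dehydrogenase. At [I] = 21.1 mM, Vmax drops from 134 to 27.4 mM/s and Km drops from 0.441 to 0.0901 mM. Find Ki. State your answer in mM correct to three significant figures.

5.42 mM

Uncompetitive: Vmax,app = Vmax/α (and Km,app = Km/α) with α = 1 + [I]/Ki.
α = Vmax/Vmax,app = 134/27.4 = 4.891.
Since α = 1 + [I]/Ki, [I]/Ki = 4.891 − 1 = 3.891 and Ki = 21.1/3.891 = 5.42 mM.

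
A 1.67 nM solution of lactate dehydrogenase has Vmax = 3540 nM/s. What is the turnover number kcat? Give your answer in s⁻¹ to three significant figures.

kcat = Vmax/[E]total = 3540 nM/s / 1.67 nM = 2120 s⁻¹.

2120 s⁻¹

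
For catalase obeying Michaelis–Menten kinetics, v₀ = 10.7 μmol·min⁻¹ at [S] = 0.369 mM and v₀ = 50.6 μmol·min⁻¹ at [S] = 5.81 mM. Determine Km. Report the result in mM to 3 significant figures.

1.97 mM

In reciprocal form, 1/v = (Km/Vmax)·(1/[S]) + 1/Vmax. The two points give (1/[S], 1/v) = (2.710, 0.09346) and (0.1721, 0.01976).
Slope = (0.09346 − 0.01976)/(2.710 − 0.1721) = 0.02904; intercept = 0.09346 − 0.02904×2.710 = 0.01476.
Vmax = 1/intercept = 67.7 μmol·min⁻¹; Km = slope × Vmax = 0.02904 × 67.7 = 1.97 mM.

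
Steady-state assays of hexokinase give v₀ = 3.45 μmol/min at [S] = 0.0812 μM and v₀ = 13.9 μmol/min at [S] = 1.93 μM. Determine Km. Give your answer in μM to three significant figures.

In reciprocal form, 1/v = (Km/Vmax)·(1/[S]) + 1/Vmax. The two points give (1/[S], 1/v) = (12.32, 0.2899) and (0.5181, 0.07194).
Slope = (0.2899 − 0.07194)/(12.32 − 0.5181) = 0.01847; intercept = 0.2899 − 0.01847×12.32 = 0.06237.
Vmax = 1/intercept = 16.0 μmol/min; Km = slope × Vmax = 0.01847 × 16.0 = 0.296 μM.

0.296 μM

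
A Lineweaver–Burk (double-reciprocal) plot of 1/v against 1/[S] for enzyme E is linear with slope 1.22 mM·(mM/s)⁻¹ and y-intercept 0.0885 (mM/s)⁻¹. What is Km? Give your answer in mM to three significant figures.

13.8 mM

y-intercept = 1/Vmax ⇒ Vmax = 11.3 mM/s; slope = Km/Vmax ⇒ Km = slope × Vmax.
Km = 1.22 × 11.3 = 13.8 mM.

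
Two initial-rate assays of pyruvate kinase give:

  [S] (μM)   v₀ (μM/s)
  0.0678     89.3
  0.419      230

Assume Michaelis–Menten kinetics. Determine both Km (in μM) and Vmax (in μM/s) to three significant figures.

In reciprocal form, 1/v = (Km/Vmax)·(1/[S]) + 1/Vmax. The two points give (1/[S], 1/v) = (14.75, 0.01120) and (2.387, 0.004348).
Slope = (0.01120 − 0.004348)/(14.75 − 2.387) = 0.0005541; intercept = 0.01120 − 0.0005541×14.75 = 0.003025.
Vmax = 1/intercept = 331 μM/s; Km = slope × Vmax = 0.0005541 × 331 = 0.183 μM.

Km = 0.183 μM; Vmax = 331 μM/s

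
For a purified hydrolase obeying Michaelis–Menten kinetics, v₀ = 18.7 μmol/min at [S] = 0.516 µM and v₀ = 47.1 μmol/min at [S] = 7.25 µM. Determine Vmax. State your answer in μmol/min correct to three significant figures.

53.3 μmol/min

From v = Vmax[S]/(Km+[S]), each point gives Vmax = v(Km+[S])/[S].
Equating: 18.7(Km+0.516)/0.516 = 47.1(Km+7.25)/7.25.
36.24·Km + 18.7 = 6.497·Km + 47.1, so (36.24 − 6.497)·Km = 47.1 − 18.7.
Km = 28.40/29.74 = 0.955 µM; then Vmax = 18.7(0.955+0.516)/0.516 = 53.3 μmol/min.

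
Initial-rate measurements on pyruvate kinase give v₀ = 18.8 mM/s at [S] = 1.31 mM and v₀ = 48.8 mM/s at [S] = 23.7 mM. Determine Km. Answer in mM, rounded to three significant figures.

From v = Vmax[S]/(Km+[S]), each point gives Vmax = v(Km+[S])/[S].
Equating: 18.8(Km+1.31)/1.31 = 48.8(Km+23.7)/23.7.
14.35·Km + 18.8 = 2.059·Km + 48.8, so (14.35 − 2.059)·Km = 48.8 − 18.8.
Km = 30.00/12.29 = 2.44 mM; then Vmax = 18.8(2.44+1.31)/1.31 = 53.8 mM/s.

2.44 mM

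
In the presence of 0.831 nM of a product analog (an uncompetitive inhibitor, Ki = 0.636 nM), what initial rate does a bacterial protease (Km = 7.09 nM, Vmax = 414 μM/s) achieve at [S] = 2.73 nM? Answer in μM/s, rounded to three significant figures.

With α = 1 + [I]/Ki = 1 + 0.831/0.636 = 2.307, the uncompetitive rate law is v = (Vmax/α)·[S] / (Km/α + [S]).
v = (414/2.307)×2.73 / (7.09/2.307 + 2.73) = 490.0/5.804 = 84.4 μM/s.

84.4 μM/s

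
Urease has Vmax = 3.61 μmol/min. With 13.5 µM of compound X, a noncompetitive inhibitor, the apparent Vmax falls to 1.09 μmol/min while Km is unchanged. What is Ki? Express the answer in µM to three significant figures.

5.84 µM

Noncompetitive: Vmax,app = Vmax/α with α = 1 + [I]/Ki.
α = Vmax/Vmax,app = 3.61/1.09 = 3.312.
Ki = [I]/(α − 1) = 13.5/2.312 = 5.84 µM.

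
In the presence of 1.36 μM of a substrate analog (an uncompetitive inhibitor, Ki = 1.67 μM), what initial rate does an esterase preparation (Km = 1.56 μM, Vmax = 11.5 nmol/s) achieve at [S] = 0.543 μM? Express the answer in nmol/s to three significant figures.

2.45 nmol/s

With α = 1 + [I]/Ki = 1 + 1.36/1.67 = 1.814, the uncompetitive rate law is v = (Vmax/α)·[S] / (Km/α + [S]).
v = (11.5/1.814)×0.543 / (1.56/1.814 + 0.543) = 3.442/1.403 = 2.45 nmol/s.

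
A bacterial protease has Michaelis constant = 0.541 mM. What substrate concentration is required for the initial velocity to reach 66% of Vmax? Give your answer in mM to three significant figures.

1.05 mM

v/Vmax = [S]/(Km+[S]) = 0.66, so [S] = Km·0.66/(1 − 0.66) = 0.541 × 1.941.
[S] = 1.05 mM.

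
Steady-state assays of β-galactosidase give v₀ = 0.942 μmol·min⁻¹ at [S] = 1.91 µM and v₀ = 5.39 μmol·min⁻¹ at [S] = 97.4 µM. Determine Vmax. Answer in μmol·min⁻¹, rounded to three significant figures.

In reciprocal form, 1/v = (Km/Vmax)·(1/[S]) + 1/Vmax. The two points give (1/[S], 1/v) = (0.5236, 1.062) and (0.01027, 0.1855).
Slope = (1.062 − 0.1855)/(0.5236 − 0.01027) = 1.707; intercept = 1.062 − 1.707×0.5236 = 0.1680.
Vmax = 1/intercept = 5.95 μmol·min⁻¹; Km = slope × Vmax = 1.707 × 5.95 = 10.2 µM.

5.95 μmol·min⁻¹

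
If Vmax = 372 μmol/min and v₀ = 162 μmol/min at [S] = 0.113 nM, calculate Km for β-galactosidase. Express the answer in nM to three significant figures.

0.146 nM

From v = Vmax[S]/(Km+[S]), Km = [S](Vmax − v)/v.
Km = 0.113 × (372 − 162) / 162 = 23.73/162 = 0.146 nM.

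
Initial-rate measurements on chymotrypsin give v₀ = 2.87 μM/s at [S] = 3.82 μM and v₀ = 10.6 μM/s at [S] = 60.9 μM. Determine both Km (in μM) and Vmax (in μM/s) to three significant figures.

Km = 13.4 μM; Vmax = 12.9 μM/s

From v = Vmax[S]/(Km+[S]), each point gives Vmax = v(Km+[S])/[S].
Equating: 2.87(Km+3.82)/3.82 = 10.6(Km+60.9)/60.9.
0.7513·Km + 2.87 = 0.1741·Km + 10.6, so (0.7513 − 0.1741)·Km = 10.6 − 2.87.
Km = 7.730/0.5773 = 13.4 μM; then Vmax = 2.87(13.4+3.82)/3.82 = 12.9 μM/s.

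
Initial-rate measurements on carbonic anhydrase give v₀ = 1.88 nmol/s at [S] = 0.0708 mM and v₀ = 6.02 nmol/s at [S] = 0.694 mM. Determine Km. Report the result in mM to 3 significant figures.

0.232 mM

From v = Vmax[S]/(Km+[S]), each point gives Vmax = v(Km+[S])/[S].
Equating: 1.88(Km+0.0708)/0.0708 = 6.02(Km+0.694)/0.694.
26.55·Km + 1.88 = 8.674·Km + 6.02, so (26.55 − 8.674)·Km = 6.02 − 1.88.
Km = 4.140/17.88 = 0.232 mM; then Vmax = 1.88(0.232+0.0708)/0.0708 = 8.03 nmol/s.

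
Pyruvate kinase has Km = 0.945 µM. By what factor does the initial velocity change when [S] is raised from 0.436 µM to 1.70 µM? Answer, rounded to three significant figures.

Since Vmax cancels, v₂/v₁ = [S]₂(Km+[S]₁) / [S]₁(Km+[S]₂).
= 1.70×(0.945+0.436) / (0.436×(0.945+1.70)) = 2.348/1.153 = 2.04.

2.04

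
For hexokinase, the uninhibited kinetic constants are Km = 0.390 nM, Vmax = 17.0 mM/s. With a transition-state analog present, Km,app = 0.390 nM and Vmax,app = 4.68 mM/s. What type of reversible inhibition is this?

noncompetitive

Vmax decreases (17.0 → 4.68 mM/s) while Km is unchanged — pure noncompetitive inhibition.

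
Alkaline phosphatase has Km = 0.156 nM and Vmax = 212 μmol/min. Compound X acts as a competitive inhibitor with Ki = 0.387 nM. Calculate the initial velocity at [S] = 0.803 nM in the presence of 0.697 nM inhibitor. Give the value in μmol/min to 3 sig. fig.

α = 1 + [I]/Ki = 1 + 0.697/0.387 = 2.801.
For a competitive inhibitor, Vmax is unchanged and the apparent Km becomes α·Km: Km,app = 0.437 nM, Vmax,app = 212 μmol/min.
v = Vmax,app·[S]/(Km,app + [S]) = 212 × 0.803/(0.437 + 0.803) = 137 μmol/min.

137 μmol/min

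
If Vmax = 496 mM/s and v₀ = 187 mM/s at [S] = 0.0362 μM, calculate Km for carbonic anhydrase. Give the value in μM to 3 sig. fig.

0.0598 μM

From v = Vmax[S]/(Km+[S]), Km = [S](Vmax − v)/v.
Km = 0.0362 × (496 − 187) / 187 = 11.19/187 = 0.0598 μM.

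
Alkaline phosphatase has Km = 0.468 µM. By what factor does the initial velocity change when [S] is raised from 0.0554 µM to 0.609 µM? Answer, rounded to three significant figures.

Since Vmax cancels, v₂/v₁ = [S]₂(Km+[S]₁) / [S]₁(Km+[S]₂).
= 0.609×(0.468+0.0554) / (0.0554×(0.468+0.609)) = 0.3188/0.05967 = 5.34.

5.34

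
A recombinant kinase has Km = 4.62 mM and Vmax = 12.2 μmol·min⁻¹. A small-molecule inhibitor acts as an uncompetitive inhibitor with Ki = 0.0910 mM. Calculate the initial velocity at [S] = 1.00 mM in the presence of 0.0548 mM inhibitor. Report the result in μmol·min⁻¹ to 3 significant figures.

1.96 μmol·min⁻¹

With α = 1 + [I]/Ki = 1 + 0.0548/0.0910 = 1.602, the uncompetitive rate law is v = (Vmax/α)·[S] / (Km/α + [S]).
v = (12.2/1.602)×1.00 / (4.62/1.602 + 1.00) = 7.615/3.884 = 1.96 μmol·min⁻¹.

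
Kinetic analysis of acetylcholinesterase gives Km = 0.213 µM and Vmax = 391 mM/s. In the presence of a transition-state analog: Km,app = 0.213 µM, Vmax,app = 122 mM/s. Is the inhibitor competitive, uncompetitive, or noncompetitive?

noncompetitive

Vmax decreases (391 → 122 mM/s) while Km is unchanged — pure noncompetitive inhibition.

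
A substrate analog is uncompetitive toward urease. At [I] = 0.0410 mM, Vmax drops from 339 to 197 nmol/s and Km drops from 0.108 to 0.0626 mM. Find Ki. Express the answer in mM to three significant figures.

0.0569 mM

Uncompetitive: Vmax,app = Vmax/α (and Km,app = Km/α) with α = 1 + [I]/Ki.
α = Vmax/Vmax,app = 339/197 = 1.721.
Ki = [I]/(α − 1) = 0.0410/0.7208 = 0.0569 mM.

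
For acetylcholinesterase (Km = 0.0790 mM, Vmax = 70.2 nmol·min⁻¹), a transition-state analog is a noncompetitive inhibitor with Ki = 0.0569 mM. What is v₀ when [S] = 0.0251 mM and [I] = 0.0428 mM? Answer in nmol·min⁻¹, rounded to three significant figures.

α = 1 + [I]/Ki = 1 + 0.0428/0.0569 = 1.752.
For a noncompetitive inhibitor, Vmax is reduced to Vmax/α while Km is unchanged: Km,app = 0.0790 mM, Vmax,app = 40.1 nmol·min⁻¹.
v = Vmax,app·[S]/(Km,app + [S]) = 40.1 × 0.0251/(0.0790 + 0.0251) = 9.66 nmol·min⁻¹.

9.66 nmol·min⁻¹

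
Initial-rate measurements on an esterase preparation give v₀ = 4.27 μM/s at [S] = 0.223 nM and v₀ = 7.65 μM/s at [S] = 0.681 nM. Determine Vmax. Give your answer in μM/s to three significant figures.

12.4 μM/s

From v = Vmax[S]/(Km+[S]), each point gives Vmax = v(Km+[S])/[S].
Equating: 4.27(Km+0.223)/0.223 = 7.65(Km+0.681)/0.681.
19.15·Km + 4.27 = 11.23·Km + 7.65, so (19.15 − 11.23)·Km = 7.65 − 4.27.
Km = 3.380/7.915 = 0.427 nM; then Vmax = 4.27(0.427+0.223)/0.223 = 12.4 μM/s.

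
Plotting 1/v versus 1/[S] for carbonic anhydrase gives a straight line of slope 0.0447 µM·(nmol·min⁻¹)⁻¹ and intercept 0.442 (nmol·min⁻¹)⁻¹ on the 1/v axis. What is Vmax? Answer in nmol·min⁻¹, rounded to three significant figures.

The y-intercept of a Lineweaver–Burk plot equals 1/Vmax, so Vmax = 1/0.442 = 2.26 nmol·min⁻¹.

2.26 nmol·min⁻¹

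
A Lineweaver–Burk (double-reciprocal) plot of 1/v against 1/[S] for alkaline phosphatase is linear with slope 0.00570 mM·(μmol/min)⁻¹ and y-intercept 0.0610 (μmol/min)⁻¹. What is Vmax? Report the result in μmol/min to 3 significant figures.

The y-intercept of a Lineweaver–Burk plot equals 1/Vmax, so Vmax = 1/0.0610 = 16.4 μmol/min.

16.4 μmol/min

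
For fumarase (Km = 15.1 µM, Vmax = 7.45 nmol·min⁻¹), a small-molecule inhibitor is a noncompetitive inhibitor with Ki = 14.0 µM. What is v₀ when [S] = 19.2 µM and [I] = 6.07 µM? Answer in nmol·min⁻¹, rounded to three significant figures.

2.91 nmol·min⁻¹

With α = 1 + [I]/Ki = 1 + 6.07/14.0 = 1.434, the noncompetitive rate law is v = (Vmax/α)·[S] / (Km + [S]).
v = (7.45/1.434)×19.2 / (15.1 + 19.2) = 99.78/34.30 = 2.91 nmol·min⁻¹.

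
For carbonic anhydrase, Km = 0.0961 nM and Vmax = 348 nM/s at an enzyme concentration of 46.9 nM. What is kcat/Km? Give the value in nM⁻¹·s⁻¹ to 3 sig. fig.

77.2 nM⁻¹·s⁻¹

kcat = Vmax/[E]total = 348/46.9 = 7.42 s⁻¹.
kcat/Km = 7.42/0.0961 = 77.2 nM⁻¹·s⁻¹.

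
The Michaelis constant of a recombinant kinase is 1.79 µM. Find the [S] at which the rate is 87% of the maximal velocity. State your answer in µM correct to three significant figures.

v/Vmax = [S]/(Km+[S]) = 0.87, so [S] = Km·0.87/(1 − 0.87) = 1.79 × 6.692.
[S] = 12.0 µM.

12.0 µM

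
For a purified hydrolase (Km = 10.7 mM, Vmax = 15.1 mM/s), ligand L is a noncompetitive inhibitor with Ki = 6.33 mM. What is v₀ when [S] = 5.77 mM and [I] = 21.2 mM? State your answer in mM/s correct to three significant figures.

With α = 1 + [I]/Ki = 1 + 21.2/6.33 = 4.349, the noncompetitive rate law is v = (Vmax/α)·[S] / (Km + [S]).
v = (15.1/4.349)×5.77 / (10.7 + 5.77) = 20.03/16.47 = 1.22 mM/s.

1.22 mM/s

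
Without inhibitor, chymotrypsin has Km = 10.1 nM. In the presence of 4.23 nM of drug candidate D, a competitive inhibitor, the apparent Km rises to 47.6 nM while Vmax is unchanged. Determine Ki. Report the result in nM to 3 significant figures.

Competitive: Km,app = α·Km with α = 1 + [I]/Ki.
α = Km,app/Km = 47.6/10.1 = 4.713.
Ki = [I]/(α − 1) = 4.23/3.713 = 1.14 nM.

1.14 nM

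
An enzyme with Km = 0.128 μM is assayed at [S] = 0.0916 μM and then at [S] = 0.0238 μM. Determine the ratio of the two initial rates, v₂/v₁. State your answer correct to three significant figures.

Since Vmax cancels, v₂/v₁ = [S]₂(Km+[S]₁) / [S]₁(Km+[S]₂).
= 0.0238×(0.128+0.0916) / (0.0916×(0.128+0.0238)) = 0.005226/0.01390 = 0.376.

0.376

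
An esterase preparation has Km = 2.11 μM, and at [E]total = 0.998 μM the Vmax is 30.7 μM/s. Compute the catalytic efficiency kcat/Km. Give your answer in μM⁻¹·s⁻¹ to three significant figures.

14.6 μM⁻¹·s⁻¹

kcat = Vmax/[E]total = 30.7/0.998 = 30.8 s⁻¹.
kcat/Km = 30.8/2.11 = 14.6 μM⁻¹·s⁻¹.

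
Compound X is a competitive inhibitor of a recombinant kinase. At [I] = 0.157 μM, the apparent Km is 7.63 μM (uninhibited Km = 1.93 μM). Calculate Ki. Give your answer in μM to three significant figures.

0.0532 μM

Competitive: Km,app = α·Km with α = 1 + [I]/Ki.
α = Km,app/Km = 7.63/1.93 = 3.953.
Since α = 1 + [I]/Ki, [I]/Ki = 3.953 − 1 = 2.953 and Ki = 0.157/2.953 = 0.0532 μM.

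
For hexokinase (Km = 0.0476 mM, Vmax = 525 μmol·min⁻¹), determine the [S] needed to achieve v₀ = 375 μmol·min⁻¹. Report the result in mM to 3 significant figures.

0.119 mM

The required fractional saturation is v/Vmax = 375/525 = 0.7143.
Then [S]/(Km+[S]) = 0.7143 ⇒ [S] = 0.0476 × 0.7143/(1 − 0.7143) = 0.119 mM.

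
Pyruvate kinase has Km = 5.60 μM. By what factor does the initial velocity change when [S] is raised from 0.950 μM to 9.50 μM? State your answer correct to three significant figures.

The fractional saturations are [S]/(Km+[S]) = 0.950/6.550 = 0.1450 and 9.50/15.10 = 0.6291.
v₂/v₁ is just their ratio: 0.6291/0.1450 = 4.34.

4.34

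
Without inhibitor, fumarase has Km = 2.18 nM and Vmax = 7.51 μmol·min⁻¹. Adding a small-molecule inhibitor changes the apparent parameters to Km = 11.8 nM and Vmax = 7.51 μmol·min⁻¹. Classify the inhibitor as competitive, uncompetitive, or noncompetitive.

Km increases (2.18 → 11.8 nM) while Vmax is unchanged — the hallmark of competitive inhibition.

competitive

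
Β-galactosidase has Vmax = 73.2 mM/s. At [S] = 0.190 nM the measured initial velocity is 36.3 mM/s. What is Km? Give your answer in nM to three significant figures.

0.193 nM

v/Vmax = 36.3/73.2 = 0.4959 = [S]/(Km+[S]).
So Km + [S] = [S]/0.4959 = 0.3831 nM, giving Km = 0.3831 − 0.190 = 0.193 nM.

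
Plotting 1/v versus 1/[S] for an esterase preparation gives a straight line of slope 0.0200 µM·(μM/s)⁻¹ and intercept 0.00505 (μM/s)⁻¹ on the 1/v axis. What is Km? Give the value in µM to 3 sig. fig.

3.96 µM

y-intercept = 1/Vmax ⇒ Vmax = 198 μM/s; slope = Km/Vmax ⇒ Km = slope × Vmax.
Km = 0.0200 × 198 = 3.96 µM.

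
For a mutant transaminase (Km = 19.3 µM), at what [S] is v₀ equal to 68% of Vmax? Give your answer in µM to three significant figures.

v/Vmax = [S]/(Km+[S]) = 0.68, so [S] = Km·0.68/(1 − 0.68) = 19.3 × 2.125.
[S] = 41.0 µM.

41.0 µM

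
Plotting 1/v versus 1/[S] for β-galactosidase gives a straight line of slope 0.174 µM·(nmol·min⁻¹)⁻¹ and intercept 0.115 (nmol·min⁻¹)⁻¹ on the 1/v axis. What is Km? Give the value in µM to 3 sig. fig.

y-intercept = 1/Vmax ⇒ Vmax = 8.70 nmol·min⁻¹; slope = Km/Vmax ⇒ Km = slope × Vmax.
Km = 0.174 × 8.70 = 1.51 µM.

1.51 µM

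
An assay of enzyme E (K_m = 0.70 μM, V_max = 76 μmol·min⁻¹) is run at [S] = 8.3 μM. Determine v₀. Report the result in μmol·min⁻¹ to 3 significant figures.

[S]/(Km+[S]) = 8.3/9.000 = 0.9222, the fractional saturation.
v = 0.9222 × Vmax = 0.9222 × 76 = 70.1 μmol·min⁻¹.

70.1 μmol·min⁻¹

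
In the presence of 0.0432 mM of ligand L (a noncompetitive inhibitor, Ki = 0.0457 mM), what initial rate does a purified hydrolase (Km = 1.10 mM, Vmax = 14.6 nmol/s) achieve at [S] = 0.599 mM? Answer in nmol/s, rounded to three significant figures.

α = 1 + [I]/Ki = 1 + 0.0432/0.0457 = 1.945.
For a noncompetitive inhibitor, Vmax is reduced to Vmax/α while Km is unchanged: Km,app = 1.10 mM, Vmax,app = 7.51 nmol/s.
v = Vmax,app·[S]/(Km,app + [S]) = 7.51 × 0.599/(1.10 + 0.599) = 2.65 nmol/s.

2.65 nmol/s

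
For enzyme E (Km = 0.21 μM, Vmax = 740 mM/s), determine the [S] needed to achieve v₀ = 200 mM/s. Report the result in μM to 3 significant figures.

0.0778 μM

Rearranging v = Vmax[S]/(Km+[S]) gives [S] = Km·v/(Vmax − v).
[S] = 0.21 × 200 / (740 − 200) = 42.00/540.0 = 0.0778 μM.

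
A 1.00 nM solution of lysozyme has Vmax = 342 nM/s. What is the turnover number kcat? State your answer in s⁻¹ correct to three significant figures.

342 s⁻¹

kcat = Vmax/[E]total = 342 nM/s / 1.00 nM = 342 s⁻¹.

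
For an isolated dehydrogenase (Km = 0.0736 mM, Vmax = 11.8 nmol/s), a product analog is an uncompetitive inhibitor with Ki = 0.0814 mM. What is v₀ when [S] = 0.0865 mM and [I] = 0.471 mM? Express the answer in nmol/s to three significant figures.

With α = 1 + [I]/Ki = 1 + 0.471/0.0814 = 6.786, the uncompetitive rate law is v = (Vmax/α)·[S] / (Km/α + [S]).
v = (11.8/6.786)×0.0865 / (0.0736/6.786 + 0.0865) = 0.1504/0.09735 = 1.55 nmol/s.

1.55 nmol/s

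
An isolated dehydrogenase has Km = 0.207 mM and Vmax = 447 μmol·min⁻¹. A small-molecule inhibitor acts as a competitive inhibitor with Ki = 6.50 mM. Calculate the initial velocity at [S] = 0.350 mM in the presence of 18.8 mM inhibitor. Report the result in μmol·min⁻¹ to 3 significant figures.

135 μmol·min⁻¹

α = 1 + [I]/Ki = 1 + 18.8/6.50 = 3.892.
For a competitive inhibitor, Vmax is unchanged and the apparent Km becomes α·Km: Km,app = 0.806 mM, Vmax,app = 447 μmol·min⁻¹.
v = Vmax,app·[S]/(Km,app + [S]) = 447 × 0.350/(0.806 + 0.350) = 135 μmol·min⁻¹.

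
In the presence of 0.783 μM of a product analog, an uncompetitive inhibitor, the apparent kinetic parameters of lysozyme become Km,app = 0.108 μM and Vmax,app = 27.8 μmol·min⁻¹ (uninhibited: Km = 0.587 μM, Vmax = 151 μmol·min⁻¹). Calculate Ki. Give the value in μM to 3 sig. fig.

0.177 μM

Uncompetitive: Vmax,app = Vmax/α (and Km,app = Km/α) with α = 1 + [I]/Ki.
α = Vmax/Vmax,app = 151/27.8 = 5.432.
Ki = [I]/(α − 1) = 0.783/4.432 = 0.177 μM.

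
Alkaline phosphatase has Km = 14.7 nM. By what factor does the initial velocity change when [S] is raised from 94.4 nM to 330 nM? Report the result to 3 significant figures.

1.11

The fractional saturations are [S]/(Km+[S]) = 94.4/109.1 = 0.8653 and 330/344.7 = 0.9574.
v₂/v₁ is just their ratio: 0.9574/0.8653 = 1.11.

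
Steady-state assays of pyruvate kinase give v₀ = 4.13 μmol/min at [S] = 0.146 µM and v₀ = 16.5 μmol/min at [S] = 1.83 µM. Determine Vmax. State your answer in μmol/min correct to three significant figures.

22.3 μmol/min

In reciprocal form, 1/v = (Km/Vmax)·(1/[S]) + 1/Vmax. The two points give (1/[S], 1/v) = (6.849, 0.2421) and (0.5464, 0.06061).
Slope = (0.2421 − 0.06061)/(6.849 − 0.5464) = 0.02880; intercept = 0.2421 − 0.02880×6.849 = 0.04487.
Vmax = 1/intercept = 22.3 μmol/min; Km = slope × Vmax = 0.02880 × 22.3 = 0.642 µM.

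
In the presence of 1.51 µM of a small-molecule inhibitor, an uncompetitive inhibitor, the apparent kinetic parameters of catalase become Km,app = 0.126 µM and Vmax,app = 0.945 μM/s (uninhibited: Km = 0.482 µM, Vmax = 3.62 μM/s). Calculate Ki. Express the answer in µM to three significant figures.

Uncompetitive: Vmax,app = Vmax/α (and Km,app = Km/α) with α = 1 + [I]/Ki.
α = Vmax/Vmax,app = 3.62/0.945 = 3.831.
Since α = 1 + [I]/Ki, [I]/Ki = 3.831 − 1 = 2.831 and Ki = 1.51/2.831 = 0.533 µM.

0.533 µM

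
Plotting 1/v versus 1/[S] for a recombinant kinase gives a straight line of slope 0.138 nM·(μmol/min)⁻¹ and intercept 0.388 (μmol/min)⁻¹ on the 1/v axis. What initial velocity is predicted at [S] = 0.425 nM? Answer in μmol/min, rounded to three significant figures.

1.40 μmol/min

The y-intercept is 1/Vmax, so Vmax = 1/0.388 = 2.58 μmol/min.
The slope is Km/Vmax, so Km = 0.138 × 2.58 = 0.356 nM.
Then v = 2.58 × 0.425/(0.356 + 0.425) = 1.40 μmol/min.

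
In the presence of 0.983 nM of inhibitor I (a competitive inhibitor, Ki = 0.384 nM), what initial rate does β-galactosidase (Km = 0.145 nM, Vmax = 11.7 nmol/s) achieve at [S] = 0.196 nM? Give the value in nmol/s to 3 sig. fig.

α = 1 + [I]/Ki = 1 + 0.983/0.384 = 3.560.
For a competitive inhibitor, Vmax is unchanged and the apparent Km becomes α·Km: Km,app = 0.516 nM, Vmax,app = 11.7 nmol/s.
v = Vmax,app·[S]/(Km,app + [S]) = 11.7 × 0.196/(0.516 + 0.196) = 3.22 nmol/s.

3.22 nmol/s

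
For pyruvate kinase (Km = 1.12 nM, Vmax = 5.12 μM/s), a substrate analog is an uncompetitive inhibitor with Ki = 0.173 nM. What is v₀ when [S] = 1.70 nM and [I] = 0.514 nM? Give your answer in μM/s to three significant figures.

1.11 μM/s

With α = 1 + [I]/Ki = 1 + 0.514/0.173 = 3.971, the uncompetitive rate law is v = (Vmax/α)·[S] / (Km/α + [S]).
v = (5.12/3.971)×1.70 / (1.12/3.971 + 1.70) = 2.192/1.982 = 1.11 μM/s.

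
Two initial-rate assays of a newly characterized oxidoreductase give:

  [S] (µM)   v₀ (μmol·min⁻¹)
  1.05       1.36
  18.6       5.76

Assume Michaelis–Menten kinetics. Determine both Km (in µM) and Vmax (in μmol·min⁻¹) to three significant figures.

Km = 4.46 µM; Vmax = 7.14 μmol·min⁻¹

In reciprocal form, 1/v = (Km/Vmax)·(1/[S]) + 1/Vmax. The two points give (1/[S], 1/v) = (0.9524, 0.7353) and (0.05376, 0.1736).
Slope = (0.7353 − 0.1736)/(0.9524 − 0.05376) = 0.6251; intercept = 0.7353 − 0.6251×0.9524 = 0.1400.
Vmax = 1/intercept = 7.14 μmol·min⁻¹; Km = slope × Vmax = 0.6251 × 7.14 = 4.46 µM.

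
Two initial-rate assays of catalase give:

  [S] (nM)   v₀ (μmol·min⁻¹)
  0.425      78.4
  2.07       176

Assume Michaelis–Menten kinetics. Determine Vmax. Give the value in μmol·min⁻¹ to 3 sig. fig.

259 μmol·min⁻¹

In reciprocal form, 1/v = (Km/Vmax)·(1/[S]) + 1/Vmax. The two points give (1/[S], 1/v) = (2.353, 0.01276) and (0.4831, 0.005682).
Slope = (0.01276 − 0.005682)/(2.353 − 0.4831) = 0.003783; intercept = 0.01276 − 0.003783×2.353 = 0.003854.
Vmax = 1/intercept = 259 μmol·min⁻¹; Km = slope × Vmax = 0.003783 × 259 = 0.981 nM.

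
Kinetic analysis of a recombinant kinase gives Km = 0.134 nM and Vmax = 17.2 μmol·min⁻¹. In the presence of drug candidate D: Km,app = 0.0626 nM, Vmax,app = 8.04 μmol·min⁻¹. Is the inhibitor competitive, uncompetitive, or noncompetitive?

uncompetitive

Both Km and Vmax decrease by the same factor (~2.14-fold) — characteristic of uncompetitive inhibition.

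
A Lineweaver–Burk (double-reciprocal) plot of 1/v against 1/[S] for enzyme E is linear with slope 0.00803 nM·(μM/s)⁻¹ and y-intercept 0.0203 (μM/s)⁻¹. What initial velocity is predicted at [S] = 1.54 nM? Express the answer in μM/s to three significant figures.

39.2 μM/s

The y-intercept is 1/Vmax, so Vmax = 1/0.0203 = 49.3 μM/s.
The slope is Km/Vmax, so Km = 0.00803 × 49.3 = 0.396 nM.
Then v = 49.3 × 1.54/(0.396 + 1.54) = 39.2 μM/s.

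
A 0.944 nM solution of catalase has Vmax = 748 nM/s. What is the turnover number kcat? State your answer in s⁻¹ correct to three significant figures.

792 s⁻¹

kcat = Vmax/[E]total = 748 nM/s / 0.944 nM = 792 s⁻¹.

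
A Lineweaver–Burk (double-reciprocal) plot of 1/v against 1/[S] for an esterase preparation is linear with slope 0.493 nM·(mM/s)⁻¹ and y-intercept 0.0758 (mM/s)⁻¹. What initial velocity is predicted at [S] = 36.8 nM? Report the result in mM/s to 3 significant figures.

11.2 mM/s

The y-intercept is 1/Vmax, so Vmax = 1/0.0758 = 13.2 mM/s.
The slope is Km/Vmax, so Km = 0.493 × 13.2 = 6.50 nM.
Then v = 13.2 × 36.8/(6.50 + 36.8) = 11.2 mM/s.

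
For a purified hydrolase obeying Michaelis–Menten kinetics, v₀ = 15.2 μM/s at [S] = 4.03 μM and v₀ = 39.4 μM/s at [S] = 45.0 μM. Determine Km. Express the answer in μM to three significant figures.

From v = Vmax[S]/(Km+[S]), each point gives Vmax = v(Km+[S])/[S].
Equating: 15.2(Km+4.03)/4.03 = 39.4(Km+45.0)/45.0.
3.772·Km + 15.2 = 0.8756·Km + 39.4, so (3.772 − 0.8756)·Km = 39.4 − 15.2.
Km = 24.20/2.896 = 8.36 μM; then Vmax = 15.2(8.36+4.03)/4.03 = 46.7 μM/s.

8.36 μM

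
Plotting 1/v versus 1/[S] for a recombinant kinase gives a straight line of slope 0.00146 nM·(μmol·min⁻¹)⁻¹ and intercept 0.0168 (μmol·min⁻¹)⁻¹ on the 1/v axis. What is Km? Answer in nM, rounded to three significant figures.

y-intercept = 1/Vmax ⇒ Vmax = 59.5 μmol·min⁻¹; slope = Km/Vmax ⇒ Km = slope × Vmax.
Km = 0.00146 × 59.5 = 0.0869 nM.

0.0869 nM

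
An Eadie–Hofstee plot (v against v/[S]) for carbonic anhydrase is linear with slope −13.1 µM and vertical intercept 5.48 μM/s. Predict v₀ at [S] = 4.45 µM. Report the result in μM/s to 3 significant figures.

In the Eadie–Hofstee form v = Vmax − Km·(v/[S]), the slope is −Km and the intercept is Vmax, so Km = 13.1 µM and Vmax = 5.48 μM/s.
v = 5.48 × 4.45/(13.1 + 4.45) = 1.39 μM/s.

1.39 μM/s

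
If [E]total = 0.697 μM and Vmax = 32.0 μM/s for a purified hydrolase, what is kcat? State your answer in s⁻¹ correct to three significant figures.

kcat = Vmax/[E]total = 32.0 μM/s / 0.697 μM = 45.9 s⁻¹.

45.9 s⁻¹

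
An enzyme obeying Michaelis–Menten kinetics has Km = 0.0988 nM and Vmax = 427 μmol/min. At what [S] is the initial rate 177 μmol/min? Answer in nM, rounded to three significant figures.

Rearranging v = Vmax[S]/(Km+[S]) gives [S] = Km·v/(Vmax − v).
[S] = 0.0988 × 177 / (427 − 177) = 17.49/250.0 = 0.0700 nM.

0.0700 nM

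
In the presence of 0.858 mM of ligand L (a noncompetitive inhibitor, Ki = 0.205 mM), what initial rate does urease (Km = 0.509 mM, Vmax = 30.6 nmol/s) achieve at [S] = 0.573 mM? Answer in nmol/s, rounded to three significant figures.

3.13 nmol/s

α = 1 + [I]/Ki = 1 + 0.858/0.205 = 5.185.
For a noncompetitive inhibitor, Vmax is reduced to Vmax/α while Km is unchanged: Km,app = 0.509 mM, Vmax,app = 5.90 nmol/s.
v = Vmax,app·[S]/(Km,app + [S]) = 5.90 × 0.573/(0.509 + 0.573) = 3.13 nmol/s.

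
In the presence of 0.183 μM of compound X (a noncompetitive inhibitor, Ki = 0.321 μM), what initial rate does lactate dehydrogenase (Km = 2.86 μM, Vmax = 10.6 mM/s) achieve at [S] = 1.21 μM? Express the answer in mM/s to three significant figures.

2.01 mM/s

α = 1 + [I]/Ki = 1 + 0.183/0.321 = 1.570.
For a noncompetitive inhibitor, Vmax is reduced to Vmax/α while Km is unchanged: Km,app = 2.86 μM, Vmax,app = 6.75 mM/s.
v = Vmax,app·[S]/(Km,app + [S]) = 6.75 × 1.21/(2.86 + 1.21) = 2.01 mM/s.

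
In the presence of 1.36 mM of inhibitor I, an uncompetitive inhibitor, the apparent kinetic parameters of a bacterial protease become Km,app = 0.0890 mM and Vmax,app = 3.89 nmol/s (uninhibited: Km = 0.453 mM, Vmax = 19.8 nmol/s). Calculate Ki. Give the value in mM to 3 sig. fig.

0.333 mM

Uncompetitive: Vmax,app = Vmax/α (and Km,app = Km/α) with α = 1 + [I]/Ki.
α = Vmax/Vmax,app = 19.8/3.89 = 5.090.
Ki = [I]/(α − 1) = 1.36/4.090 = 0.333 mM.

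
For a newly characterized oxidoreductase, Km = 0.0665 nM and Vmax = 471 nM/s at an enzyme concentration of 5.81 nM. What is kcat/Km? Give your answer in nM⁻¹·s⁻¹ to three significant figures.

kcat = Vmax/[E]total = 471/5.81 = 81.1 s⁻¹.
kcat/Km = 81.1/0.0665 = 1220 nM⁻¹·s⁻¹.

1220 nM⁻¹·s⁻¹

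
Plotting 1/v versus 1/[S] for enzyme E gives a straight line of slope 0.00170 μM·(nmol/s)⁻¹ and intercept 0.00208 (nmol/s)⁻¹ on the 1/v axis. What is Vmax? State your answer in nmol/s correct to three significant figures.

481 nmol/s

The y-intercept of a Lineweaver–Burk plot equals 1/Vmax, so Vmax = 1/0.00208 = 481 nmol/s.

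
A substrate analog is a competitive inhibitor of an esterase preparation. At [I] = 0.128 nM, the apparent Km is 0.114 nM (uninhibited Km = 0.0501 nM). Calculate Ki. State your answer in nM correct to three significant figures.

Competitive: Km,app = α·Km with α = 1 + [I]/Ki.
α = Km,app/Km = 0.114/0.0501 = 2.275.
Ki = [I]/(α − 1) = 0.128/1.275 = 0.100 nM.

0.100 nM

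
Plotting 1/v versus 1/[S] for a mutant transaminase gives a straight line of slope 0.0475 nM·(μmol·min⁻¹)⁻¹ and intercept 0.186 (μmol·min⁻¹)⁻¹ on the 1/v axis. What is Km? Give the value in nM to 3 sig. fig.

0.255 nM

y-intercept = 1/Vmax ⇒ Vmax = 5.38 μmol·min⁻¹; slope = Km/Vmax ⇒ Km = slope × Vmax.
Km = 0.0475 × 5.38 = 0.255 nM.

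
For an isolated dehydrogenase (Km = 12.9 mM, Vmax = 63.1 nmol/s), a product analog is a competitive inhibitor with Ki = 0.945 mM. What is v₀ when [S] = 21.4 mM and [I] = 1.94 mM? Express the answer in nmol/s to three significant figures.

With α = 1 + [I]/Ki = 1 + 1.94/0.945 = 3.053, the competitive rate law is v = Vmax[S] / (αKm + [S]).
v = 63.1×21.4 / (3.053×12.9 + 21.4) = 1350/60.78 = 22.2 nmol/s.

22.2 nmol/s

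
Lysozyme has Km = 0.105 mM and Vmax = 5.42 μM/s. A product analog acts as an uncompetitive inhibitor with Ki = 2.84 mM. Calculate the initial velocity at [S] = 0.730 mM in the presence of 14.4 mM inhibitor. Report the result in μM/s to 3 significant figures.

With α = 1 + [I]/Ki = 1 + 14.4/2.84 = 6.070, the uncompetitive rate law is v = (Vmax/α)·[S] / (Km/α + [S]).
v = (5.42/6.070)×0.730 / (0.105/6.070 + 0.730) = 0.6518/0.7473 = 0.872 μM/s.

0.872 μM/s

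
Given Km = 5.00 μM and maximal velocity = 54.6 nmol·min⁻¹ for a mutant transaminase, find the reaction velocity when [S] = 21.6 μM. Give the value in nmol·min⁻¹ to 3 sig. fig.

44.3 nmol·min⁻¹

v = Vmax·[S]/(Km + [S]) = 54.6 × 21.6 / (5.00 + 21.6)
  = 1179 / 26.60 = 44.3 nmol·min⁻¹.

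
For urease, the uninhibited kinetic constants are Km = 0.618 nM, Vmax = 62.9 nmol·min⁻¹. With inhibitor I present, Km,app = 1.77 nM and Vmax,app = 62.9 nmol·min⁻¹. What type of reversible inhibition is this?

Km increases (0.618 → 1.77 nM) while Vmax is unchanged — the hallmark of competitive inhibition.

competitive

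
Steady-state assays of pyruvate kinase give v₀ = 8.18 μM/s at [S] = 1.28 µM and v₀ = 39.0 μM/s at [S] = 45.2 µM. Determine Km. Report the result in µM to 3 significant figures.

From v = Vmax[S]/(Km+[S]), each point gives Vmax = v(Km+[S])/[S].
Equating: 8.18(Km+1.28)/1.28 = 39.0(Km+45.2)/45.2.
6.391·Km + 8.18 = 0.8628·Km + 39.0, so (6.391 − 0.8628)·Km = 39.0 − 8.18.
Km = 30.82/5.528 = 5.58 µM; then Vmax = 8.18(5.58+1.28)/1.28 = 43.8 μM/s.

5.58 µM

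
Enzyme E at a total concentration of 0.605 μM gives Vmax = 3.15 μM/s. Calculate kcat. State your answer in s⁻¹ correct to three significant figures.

kcat = Vmax/[E]total = 3.15 μM/s / 0.605 μM = 5.21 s⁻¹.

5.21 s⁻¹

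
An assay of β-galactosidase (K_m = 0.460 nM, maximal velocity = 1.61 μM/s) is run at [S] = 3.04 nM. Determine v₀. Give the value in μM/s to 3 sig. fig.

1.40 μM/s

v = Vmax·[S]/(Km + [S]) = 1.61 × 3.04 / (0.460 + 3.04)
  = 4.894 / 3.500 = 1.40 μM/s.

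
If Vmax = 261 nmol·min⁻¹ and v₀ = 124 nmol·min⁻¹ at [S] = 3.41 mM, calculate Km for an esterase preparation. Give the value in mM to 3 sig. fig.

3.77 mM

v/Vmax = 124/261 = 0.4751 = [S]/(Km+[S]).
So Km + [S] = [S]/0.4751 = 7.178 mM, giving Km = 7.178 − 3.41 = 3.77 mM.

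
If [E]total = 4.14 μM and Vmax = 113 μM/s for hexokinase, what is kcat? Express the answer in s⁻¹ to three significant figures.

kcat = Vmax/[E]total = 113 μM/s / 4.14 μM = 27.3 s⁻¹.

27.3 s⁻¹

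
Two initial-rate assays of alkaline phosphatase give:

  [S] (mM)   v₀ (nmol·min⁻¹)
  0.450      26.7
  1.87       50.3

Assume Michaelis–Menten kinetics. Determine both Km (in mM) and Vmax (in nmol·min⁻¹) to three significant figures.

Km = 0.728 mM; Vmax = 69.9 nmol·min⁻¹

From v = Vmax[S]/(Km+[S]), each point gives Vmax = v(Km+[S])/[S].
Equating: 26.7(Km+0.450)/0.450 = 50.3(Km+1.87)/1.87.
59.33·Km + 26.7 = 26.90·Km + 50.3, so (59.33 − 26.90)·Km = 50.3 − 26.7.
Km = 23.60/32.43 = 0.728 mM; then Vmax = 26.7(0.728+0.450)/0.450 = 69.9 nmol·min⁻¹.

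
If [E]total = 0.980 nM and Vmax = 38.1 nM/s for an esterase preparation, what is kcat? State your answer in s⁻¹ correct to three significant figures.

38.9 s⁻¹

kcat = Vmax/[E]total = 38.1 nM/s / 0.980 nM = 38.9 s⁻¹.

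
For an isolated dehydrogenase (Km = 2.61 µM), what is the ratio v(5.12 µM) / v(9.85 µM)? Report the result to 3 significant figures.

0.838

The fractional saturations are [S]/(Km+[S]) = 9.85/12.46 = 0.7905 and 5.12/7.730 = 0.6624.
v₂/v₁ is just their ratio: 0.6624/0.7905 = 0.838.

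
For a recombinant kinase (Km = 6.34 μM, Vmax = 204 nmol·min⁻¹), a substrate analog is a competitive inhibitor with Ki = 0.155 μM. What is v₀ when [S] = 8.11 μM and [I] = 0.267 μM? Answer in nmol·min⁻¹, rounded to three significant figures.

α = 1 + [I]/Ki = 1 + 0.267/0.155 = 2.723.
For a competitive inhibitor, Vmax is unchanged and the apparent Km becomes α·Km: Km,app = 17.3 μM, Vmax,app = 204 nmol·min⁻¹.
v = Vmax,app·[S]/(Km,app + [S]) = 204 × 8.11/(17.3 + 8.11) = 65.2 nmol·min⁻¹.

65.2 nmol·min⁻¹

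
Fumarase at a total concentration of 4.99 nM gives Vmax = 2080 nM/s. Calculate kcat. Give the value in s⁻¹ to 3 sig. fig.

417 s⁻¹

kcat = Vmax/[E]total = 2080 nM/s / 4.99 nM = 417 s⁻¹.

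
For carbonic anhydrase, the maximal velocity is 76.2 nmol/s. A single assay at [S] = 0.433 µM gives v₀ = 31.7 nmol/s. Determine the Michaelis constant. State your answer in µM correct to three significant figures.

0.608 µM

From v = Vmax[S]/(Km+[S]), Km = [S](Vmax − v)/v.
Km = 0.433 × (76.2 − 31.7) / 31.7 = 19.27/31.7 = 0.608 µM.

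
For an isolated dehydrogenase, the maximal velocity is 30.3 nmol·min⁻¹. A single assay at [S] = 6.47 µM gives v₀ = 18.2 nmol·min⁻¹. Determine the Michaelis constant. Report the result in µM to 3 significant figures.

From v = Vmax[S]/(Km+[S]), Km = [S](Vmax − v)/v.
Km = 6.47 × (30.3 − 18.2) / 18.2 = 78.29/18.2 = 4.30 µM.

4.30 µM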